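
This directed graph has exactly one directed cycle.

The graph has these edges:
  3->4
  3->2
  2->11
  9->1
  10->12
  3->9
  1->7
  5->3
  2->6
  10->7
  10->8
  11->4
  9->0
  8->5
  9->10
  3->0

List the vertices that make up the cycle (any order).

3, 5, 8, 9, 10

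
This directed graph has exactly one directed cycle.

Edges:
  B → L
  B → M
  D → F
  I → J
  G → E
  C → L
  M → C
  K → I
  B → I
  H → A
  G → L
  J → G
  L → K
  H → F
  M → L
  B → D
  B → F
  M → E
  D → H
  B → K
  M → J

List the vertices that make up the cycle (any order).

DFS with gray/black marking from I:
I gray
  J gray
    G gray
      E gray
      E black
      L gray
        K gray
          K→I: I is gray → back edge
Back edge closes the cycle I → J → G → L → K → I; its vertices are {G, I, J, K, L}.

G, I, J, K, L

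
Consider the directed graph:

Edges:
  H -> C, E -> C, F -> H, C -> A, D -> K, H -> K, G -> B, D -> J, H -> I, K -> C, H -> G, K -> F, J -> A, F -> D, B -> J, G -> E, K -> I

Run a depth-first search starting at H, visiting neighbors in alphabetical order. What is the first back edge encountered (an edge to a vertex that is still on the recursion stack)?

D->K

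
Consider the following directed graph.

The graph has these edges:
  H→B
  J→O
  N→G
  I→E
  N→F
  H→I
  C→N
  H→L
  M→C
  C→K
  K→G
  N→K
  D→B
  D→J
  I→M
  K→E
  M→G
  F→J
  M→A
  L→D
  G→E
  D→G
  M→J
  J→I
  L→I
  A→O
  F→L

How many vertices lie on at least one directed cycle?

8

A vertex is on a directed cycle iff it belongs to a strongly connected component of size ≥ 2 (or has a self-loop).
The vertices on cycles are {C, D, F, I, J, L, M, N} — 8 in total.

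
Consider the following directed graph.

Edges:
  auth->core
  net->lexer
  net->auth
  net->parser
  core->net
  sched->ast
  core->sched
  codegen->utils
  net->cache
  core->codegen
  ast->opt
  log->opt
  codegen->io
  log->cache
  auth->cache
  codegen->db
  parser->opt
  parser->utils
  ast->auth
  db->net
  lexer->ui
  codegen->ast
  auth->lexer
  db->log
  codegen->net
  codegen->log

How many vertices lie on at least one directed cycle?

7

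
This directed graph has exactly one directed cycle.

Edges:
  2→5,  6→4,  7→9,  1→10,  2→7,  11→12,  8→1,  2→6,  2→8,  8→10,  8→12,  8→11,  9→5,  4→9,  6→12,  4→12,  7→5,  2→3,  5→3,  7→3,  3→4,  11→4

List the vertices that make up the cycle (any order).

3, 4, 5, 9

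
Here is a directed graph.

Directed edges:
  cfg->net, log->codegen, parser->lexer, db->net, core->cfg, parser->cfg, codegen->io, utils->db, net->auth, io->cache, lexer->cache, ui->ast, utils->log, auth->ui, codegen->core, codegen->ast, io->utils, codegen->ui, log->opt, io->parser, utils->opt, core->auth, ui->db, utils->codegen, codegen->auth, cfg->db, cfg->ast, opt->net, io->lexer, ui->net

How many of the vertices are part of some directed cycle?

A vertex is on a directed cycle iff it belongs to a strongly connected component of size ≥ 2 (or has a self-loop).
The vertices on cycles are {db, io, ui, log, net, auth, utils, codegen} — 8 in total.

8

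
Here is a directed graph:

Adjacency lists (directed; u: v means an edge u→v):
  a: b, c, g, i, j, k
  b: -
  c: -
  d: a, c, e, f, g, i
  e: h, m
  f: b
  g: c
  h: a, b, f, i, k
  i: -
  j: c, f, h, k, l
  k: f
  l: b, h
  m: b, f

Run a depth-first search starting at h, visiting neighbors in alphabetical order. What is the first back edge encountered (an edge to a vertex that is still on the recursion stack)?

DFS from h (visiting neighbors in alphabetical order); mark gray on enter, black on exit:
h gray
  a gray
    b gray
    b black
    c gray
    c black
    g gray
      g→c: c black — skip
    g black
    i gray
    i black
    j gray
      j→c: c black — skip
      f gray
        f→b: b black — skip
      f black
      j→h: h is gray → back edge
First back edge: j → h.

j→h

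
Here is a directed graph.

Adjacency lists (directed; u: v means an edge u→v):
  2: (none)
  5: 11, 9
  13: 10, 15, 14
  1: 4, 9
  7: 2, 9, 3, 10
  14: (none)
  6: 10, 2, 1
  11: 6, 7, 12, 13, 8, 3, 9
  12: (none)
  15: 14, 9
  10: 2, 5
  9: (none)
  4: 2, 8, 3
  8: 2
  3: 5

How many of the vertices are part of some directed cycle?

9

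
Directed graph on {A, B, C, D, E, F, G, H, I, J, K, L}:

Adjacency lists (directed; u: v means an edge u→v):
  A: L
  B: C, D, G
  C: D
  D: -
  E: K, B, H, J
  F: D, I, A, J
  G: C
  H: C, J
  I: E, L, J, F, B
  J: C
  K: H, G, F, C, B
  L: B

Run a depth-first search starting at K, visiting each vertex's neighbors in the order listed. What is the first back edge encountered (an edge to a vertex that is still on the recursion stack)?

E→K

DFS from K (visiting each vertex's neighbors in the order listed); mark gray on enter, black on exit:
K gray
  H gray
    C gray
      D gray
      D black
    C black
    J gray
      J→C: C black — skip
    J black
  H black
  G gray
    G→C: C black — skip
  G black
  F gray
    F→D: D black — skip
    I gray
      E gray
        E→K: K is gray → back edge
First back edge: E → K.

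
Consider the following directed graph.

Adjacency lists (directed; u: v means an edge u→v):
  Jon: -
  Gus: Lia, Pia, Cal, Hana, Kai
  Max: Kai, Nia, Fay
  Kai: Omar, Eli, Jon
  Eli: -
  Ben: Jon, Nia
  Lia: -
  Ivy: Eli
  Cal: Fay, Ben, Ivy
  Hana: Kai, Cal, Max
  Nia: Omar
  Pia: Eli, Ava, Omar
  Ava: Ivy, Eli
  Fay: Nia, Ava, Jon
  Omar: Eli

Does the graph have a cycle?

DFS with white/gray/black marking, starting from Ava:
Ava gray
  Ivy gray
    Eli gray
    Eli black
  Ivy black
  Ava→Eli: Eli black — skip
Ava black
Jon gray
Jon black
Gus gray
  Lia gray
  Lia black
  Pia gray
    Pia→Eli: Eli black — skip
    Pia→Ava: Ava black — skip
    Omar gray
      Omar→Eli: Eli black — skip
    Omar black
  Pia black
  Cal gray
    Fay gray
      Nia gray
        Nia→Omar: Omar black — skip
      Nia black
      Fay→Ava: Ava black — skip
      Fay→Jon: Jon black — skip
    Fay black
    Ben gray
      Ben→Jon: Jon black — skip
      Ben→Nia: Nia black — skip
    Ben black
    Cal→Ivy: Ivy black — skip
  Cal black
  Hana gray
    Kai gray
      Kai→Omar: Omar black — skip
      Kai→Eli: Eli black — skip
      Kai→Jon: Jon black — skip
    Kai black
    Hana→Cal: Cal black — skip
    Max gray
      Max→Kai: Kai black — skip
      Max→Nia: Nia black — skip
      Max→Fay: Fay black — skip
    Max black
  Hana black
  Gus→Kai: Kai black — skip
Gus black
Every edge goes to a white or black vertex — no back edge, so the graph is acyclic.

No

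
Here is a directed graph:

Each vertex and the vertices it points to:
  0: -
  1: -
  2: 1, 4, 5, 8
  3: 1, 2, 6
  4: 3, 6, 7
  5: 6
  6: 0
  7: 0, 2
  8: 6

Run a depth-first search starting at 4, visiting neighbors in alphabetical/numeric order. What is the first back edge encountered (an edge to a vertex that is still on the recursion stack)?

DFS from 4 (visiting neighbors in alphabetical/numeric order); mark gray on enter, black on exit:
4 gray
  3 gray
    1 gray
    1 black
    2 gray
      2→1: 1 black — skip
      2→4: 4 is gray → back edge
First back edge: 2 → 4.

2→4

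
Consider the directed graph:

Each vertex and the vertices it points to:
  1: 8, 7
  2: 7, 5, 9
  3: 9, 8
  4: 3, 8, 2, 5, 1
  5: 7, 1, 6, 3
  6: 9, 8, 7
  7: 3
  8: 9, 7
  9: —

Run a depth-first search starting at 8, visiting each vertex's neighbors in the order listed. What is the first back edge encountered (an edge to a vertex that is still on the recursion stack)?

3→8

DFS from 8 (visiting each vertex's neighbors in the order listed); mark gray on enter, black on exit:
8 gray
  9 gray
  9 black
  7 gray
    3 gray
      3→9: 9 black — skip
      3→8: 8 is gray → back edge
First back edge: 3 → 8.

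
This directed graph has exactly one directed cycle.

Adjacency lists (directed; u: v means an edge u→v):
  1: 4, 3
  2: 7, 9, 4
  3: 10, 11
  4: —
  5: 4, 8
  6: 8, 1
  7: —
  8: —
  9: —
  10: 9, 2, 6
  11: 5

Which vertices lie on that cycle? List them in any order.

DFS with gray/black marking from 3:
3 gray
  10 gray
    9 gray
    9 black
    2 gray
      7 gray
      7 black
      2→9: 9 black — skip
      4 gray
      4 black
    2 black
    6 gray
      8 gray
      8 black
      1 gray
        1→4: 4 black — skip
        1→3: 3 is gray → back edge
Back edge closes the cycle 3 → 10 → 6 → 1 → 3; its vertices are {1, 3, 6, 10}.

1, 3, 6, 10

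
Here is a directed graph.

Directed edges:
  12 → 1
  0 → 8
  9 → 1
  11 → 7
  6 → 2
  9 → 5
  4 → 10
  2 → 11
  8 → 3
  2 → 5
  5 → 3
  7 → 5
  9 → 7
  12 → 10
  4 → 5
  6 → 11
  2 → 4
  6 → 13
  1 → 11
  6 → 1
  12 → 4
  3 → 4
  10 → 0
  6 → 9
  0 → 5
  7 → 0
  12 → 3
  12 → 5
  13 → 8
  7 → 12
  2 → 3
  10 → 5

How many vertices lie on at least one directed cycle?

10

A vertex is on a directed cycle iff it belongs to a strongly connected component of size ≥ 2 (or has a self-loop).
The vertices on cycles are {0, 1, 3, 4, 5, 7, 8, 10, 11, 12} — 10 in total.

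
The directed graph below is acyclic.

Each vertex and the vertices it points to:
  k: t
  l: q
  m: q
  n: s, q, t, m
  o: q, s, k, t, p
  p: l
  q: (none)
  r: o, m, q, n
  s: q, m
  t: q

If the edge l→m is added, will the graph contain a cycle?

Adding l→m creates a cycle iff m can already reach l.
Explore from m: no path reaches l. The graph stays acyclic.

No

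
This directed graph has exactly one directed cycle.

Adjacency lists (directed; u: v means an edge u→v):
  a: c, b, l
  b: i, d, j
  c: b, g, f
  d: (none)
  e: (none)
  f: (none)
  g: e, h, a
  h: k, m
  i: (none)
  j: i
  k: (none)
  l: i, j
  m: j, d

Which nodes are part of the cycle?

DFS with gray/black marking from c:
c gray
  b gray
    i gray
    i black
    d gray
    d black
    j gray
      j→i: i black — skip
    j black
  b black
  g gray
    e gray
    e black
    h gray
      k gray
      k black
      m gray
        m→j: j black — skip
        m→d: d black — skip
      m black
    h black
    a gray
      a→c: c is gray → back edge
Back edge closes the cycle c → g → a → c; its vertices are {a, c, g}.

a, c, g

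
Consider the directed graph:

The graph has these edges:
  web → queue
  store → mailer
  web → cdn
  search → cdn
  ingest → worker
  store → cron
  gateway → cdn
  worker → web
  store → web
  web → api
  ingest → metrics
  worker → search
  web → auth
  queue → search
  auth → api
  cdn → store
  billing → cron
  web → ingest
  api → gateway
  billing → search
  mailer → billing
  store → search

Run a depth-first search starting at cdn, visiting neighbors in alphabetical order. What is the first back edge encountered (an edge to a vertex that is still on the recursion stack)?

search→cdn

DFS from cdn (visiting neighbors in alphabetical order); mark gray on enter, black on exit:
cdn gray
  store gray
    cron gray
    cron black
    mailer gray
      billing gray
        billing→cron: cron black — skip
        search gray
          search→cdn: cdn is gray → back edge
First back edge: search → cdn.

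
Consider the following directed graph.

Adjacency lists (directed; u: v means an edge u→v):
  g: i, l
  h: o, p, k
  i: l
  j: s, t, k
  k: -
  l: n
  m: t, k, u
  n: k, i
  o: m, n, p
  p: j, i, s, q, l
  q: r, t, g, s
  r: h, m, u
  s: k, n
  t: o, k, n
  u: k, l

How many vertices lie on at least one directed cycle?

A vertex is on a directed cycle iff it belongs to a strongly connected component of size ≥ 2 (or has a self-loop).
The vertices on cycles are {h, i, j, l, m, n, o, p, q, r, t} — 11 in total.

11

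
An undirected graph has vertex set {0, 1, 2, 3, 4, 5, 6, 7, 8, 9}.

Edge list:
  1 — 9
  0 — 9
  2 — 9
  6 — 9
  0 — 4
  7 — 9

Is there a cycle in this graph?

DFS, tracking each vertex's parent; an edge to a visited non-parent vertex closes a cycle.
Start from 5:
visit 5 (parent –)
visit 0 (parent –)
  visit 4 (parent 0)
    4–0: parent, skip
  visit 9 (parent 0)
    visit 7 (parent 9)
      7–9: parent, skip
    visit 2 (parent 9)
      2–9: parent, skip
    visit 1 (parent 9)
      1–9: parent, skip
    9–0: parent, skip
    visit 6 (parent 9)
      6–9: parent, skip
visit 3 (parent –)
visit 8 (parent –)
No non-parent visited neighbor found — the graph is a forest.

No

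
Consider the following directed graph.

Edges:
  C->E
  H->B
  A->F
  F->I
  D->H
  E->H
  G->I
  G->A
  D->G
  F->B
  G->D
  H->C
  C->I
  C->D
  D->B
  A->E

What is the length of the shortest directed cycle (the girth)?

For each vertex v, BFS finds the shortest path from v back to v.
The shortest such closed walk is G → D → G, length 2.

2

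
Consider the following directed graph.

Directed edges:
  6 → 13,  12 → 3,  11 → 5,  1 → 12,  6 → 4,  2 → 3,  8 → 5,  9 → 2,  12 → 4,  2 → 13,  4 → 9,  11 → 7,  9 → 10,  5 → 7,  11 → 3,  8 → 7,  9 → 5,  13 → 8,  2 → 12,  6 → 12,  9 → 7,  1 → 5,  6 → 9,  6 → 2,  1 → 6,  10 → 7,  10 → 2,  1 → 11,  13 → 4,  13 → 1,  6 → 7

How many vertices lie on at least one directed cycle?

A vertex is on a directed cycle iff it belongs to a strongly connected component of size ≥ 2 (or has a self-loop).
The vertices on cycles are {1, 2, 4, 6, 9, 10, 12, 13} — 8 in total.

8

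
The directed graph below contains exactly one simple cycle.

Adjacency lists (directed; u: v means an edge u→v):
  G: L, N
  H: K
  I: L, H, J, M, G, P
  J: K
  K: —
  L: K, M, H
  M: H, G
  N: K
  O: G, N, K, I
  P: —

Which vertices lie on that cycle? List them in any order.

DFS with gray/black marking from G:
G gray
  L gray
    K gray
    K black
    M gray
      H gray
        H→K: K black — skip
      H black
      M→G: G is gray → back edge
Back edge closes the cycle G → L → M → G; its vertices are {G, L, M}.

G, L, M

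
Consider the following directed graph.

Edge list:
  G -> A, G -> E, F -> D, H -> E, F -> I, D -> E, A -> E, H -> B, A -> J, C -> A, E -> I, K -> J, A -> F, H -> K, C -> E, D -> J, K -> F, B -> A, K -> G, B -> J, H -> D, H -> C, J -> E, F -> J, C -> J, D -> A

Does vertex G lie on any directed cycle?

G lies on a cycle iff there is a path from G back to itself.
Exploring from G, it never reaches itself; equivalently, its strongly connected component is a singleton.

No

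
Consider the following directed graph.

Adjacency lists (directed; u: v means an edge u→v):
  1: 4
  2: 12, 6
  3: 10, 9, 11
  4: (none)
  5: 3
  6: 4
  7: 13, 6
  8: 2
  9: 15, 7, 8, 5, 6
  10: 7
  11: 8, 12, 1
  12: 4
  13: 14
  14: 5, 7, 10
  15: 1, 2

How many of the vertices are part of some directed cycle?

7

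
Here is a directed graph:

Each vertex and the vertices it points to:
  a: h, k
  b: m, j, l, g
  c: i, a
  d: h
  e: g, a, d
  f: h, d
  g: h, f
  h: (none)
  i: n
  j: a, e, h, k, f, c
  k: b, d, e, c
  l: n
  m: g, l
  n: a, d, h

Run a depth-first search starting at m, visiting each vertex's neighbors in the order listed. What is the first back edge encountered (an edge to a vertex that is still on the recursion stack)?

DFS from m (visiting each vertex's neighbors in the order listed); mark gray on enter, black on exit:
m gray
  g gray
    h gray
    h black
    f gray
      f→h: h black — skip
      d gray
        d→h: h black — skip
      d black
    f black
  g black
  l gray
    n gray
      a gray
        a→h: h black — skip
        k gray
          b gray
            b→m: m is gray → back edge
First back edge: b → m.

b->m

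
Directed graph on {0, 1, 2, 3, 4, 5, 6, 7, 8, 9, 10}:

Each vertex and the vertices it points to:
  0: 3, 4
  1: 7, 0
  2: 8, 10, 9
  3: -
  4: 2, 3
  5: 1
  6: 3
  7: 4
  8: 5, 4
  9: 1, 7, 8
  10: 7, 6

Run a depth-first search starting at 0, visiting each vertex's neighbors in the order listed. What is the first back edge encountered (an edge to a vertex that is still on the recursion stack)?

7->4

DFS from 0 (visiting each vertex's neighbors in the order listed); mark gray on enter, black on exit:
0 gray
  3 gray
  3 black
  4 gray
    2 gray
      8 gray
        5 gray
          1 gray
            7 gray
              7→4: 4 is gray → back edge
First back edge: 7 → 4.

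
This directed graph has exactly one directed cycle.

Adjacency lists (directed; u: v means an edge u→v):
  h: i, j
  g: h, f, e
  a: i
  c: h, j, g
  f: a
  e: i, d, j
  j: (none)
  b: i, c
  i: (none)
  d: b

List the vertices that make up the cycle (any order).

DFS with gray/black marking from c:
c gray
  h gray
    i gray
    i black
    j gray
    j black
  h black
  c→j: j black — skip
  g gray
    g→h: h black — skip
    f gray
      a gray
        a→i: i black — skip
      a black
    f black
    e gray
      e→i: i black — skip
      d gray
        b gray
          b→i: i black — skip
          b→c: c is gray → back edge
Back edge closes the cycle c → g → e → d → b → c; its vertices are {b, c, d, e, g}.

b, c, d, e, g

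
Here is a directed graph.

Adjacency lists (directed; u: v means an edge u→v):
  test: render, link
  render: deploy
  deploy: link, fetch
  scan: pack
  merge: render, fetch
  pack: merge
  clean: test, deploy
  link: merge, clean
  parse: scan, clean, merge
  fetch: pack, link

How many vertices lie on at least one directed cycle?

A vertex is on a directed cycle iff it belongs to a strongly connected component of size ≥ 2 (or has a self-loop).
The vertices on cycles are {link, pack, test, clean, fetch, merge, deploy, render} — 8 in total.

8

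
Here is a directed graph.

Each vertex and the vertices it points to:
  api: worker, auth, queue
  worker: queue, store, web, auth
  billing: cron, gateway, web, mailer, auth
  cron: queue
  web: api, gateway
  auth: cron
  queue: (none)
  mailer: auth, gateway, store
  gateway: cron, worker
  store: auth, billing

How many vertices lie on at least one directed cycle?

A vertex is on a directed cycle iff it belongs to a strongly connected component of size ≥ 2 (or has a self-loop).
The vertices on cycles are {api, web, store, mailer, worker, billing, gateway} — 7 in total.

7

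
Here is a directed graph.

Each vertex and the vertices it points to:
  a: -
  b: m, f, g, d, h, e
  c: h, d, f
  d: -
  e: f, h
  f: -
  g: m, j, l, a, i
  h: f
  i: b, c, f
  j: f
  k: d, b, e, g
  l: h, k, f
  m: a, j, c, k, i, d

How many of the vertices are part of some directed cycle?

6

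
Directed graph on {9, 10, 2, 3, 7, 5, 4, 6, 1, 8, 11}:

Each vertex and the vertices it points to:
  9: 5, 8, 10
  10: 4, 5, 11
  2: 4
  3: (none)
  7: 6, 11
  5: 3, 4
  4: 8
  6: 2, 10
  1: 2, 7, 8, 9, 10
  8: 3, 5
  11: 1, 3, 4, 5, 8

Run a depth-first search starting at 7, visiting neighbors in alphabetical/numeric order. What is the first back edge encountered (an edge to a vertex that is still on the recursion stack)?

5→4

DFS from 7 (visiting neighbors in alphabetical/numeric order); mark gray on enter, black on exit:
7 gray
  6 gray
    2 gray
      4 gray
        8 gray
          3 gray
          3 black
          5 gray
            5→3: 3 black — skip
            5→4: 4 is gray → back edge
First back edge: 5 → 4.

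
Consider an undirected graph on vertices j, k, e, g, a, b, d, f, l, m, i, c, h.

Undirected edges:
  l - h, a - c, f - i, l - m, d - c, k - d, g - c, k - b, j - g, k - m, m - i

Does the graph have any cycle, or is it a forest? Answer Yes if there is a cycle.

No

DFS, tracking each vertex's parent; an edge to a visited non-parent vertex closes a cycle.
Start from k:
visit k (parent –)
  visit d (parent k)
    visit c (parent d)
      visit g (parent c)
        visit j (parent g)
          j–g: parent, skip
        g–c: parent, skip
      c–d: parent, skip
      visit a (parent c)
        a–c: parent, skip
    d–k: parent, skip
  visit m (parent k)
    m–k: parent, skip
    visit i (parent m)
      visit f (parent i)
        f–i: parent, skip
      i–m: parent, skip
    visit l (parent m)
      l–m: parent, skip
      visit h (parent l)
        h–l: parent, skip
  visit b (parent k)
    b–k: parent, skip
visit e (parent –)
No non-parent visited neighbor found — the graph is a forest.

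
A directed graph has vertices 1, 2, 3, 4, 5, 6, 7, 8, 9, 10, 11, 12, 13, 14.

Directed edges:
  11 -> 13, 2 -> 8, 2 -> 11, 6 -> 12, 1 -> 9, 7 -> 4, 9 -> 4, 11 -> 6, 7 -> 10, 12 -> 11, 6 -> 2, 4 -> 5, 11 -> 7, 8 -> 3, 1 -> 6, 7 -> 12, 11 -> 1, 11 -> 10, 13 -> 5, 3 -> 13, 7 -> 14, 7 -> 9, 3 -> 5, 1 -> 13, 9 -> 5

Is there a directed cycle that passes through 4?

No

4 lies on a cycle iff there is a path from 4 back to itself.
Exploring from 4, it never reaches itself; equivalently, its strongly connected component is a singleton.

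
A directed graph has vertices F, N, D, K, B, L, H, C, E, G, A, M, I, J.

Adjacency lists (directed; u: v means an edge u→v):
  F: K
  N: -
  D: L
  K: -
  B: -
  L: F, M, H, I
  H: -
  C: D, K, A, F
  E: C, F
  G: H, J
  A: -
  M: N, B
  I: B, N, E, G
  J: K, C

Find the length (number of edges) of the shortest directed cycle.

5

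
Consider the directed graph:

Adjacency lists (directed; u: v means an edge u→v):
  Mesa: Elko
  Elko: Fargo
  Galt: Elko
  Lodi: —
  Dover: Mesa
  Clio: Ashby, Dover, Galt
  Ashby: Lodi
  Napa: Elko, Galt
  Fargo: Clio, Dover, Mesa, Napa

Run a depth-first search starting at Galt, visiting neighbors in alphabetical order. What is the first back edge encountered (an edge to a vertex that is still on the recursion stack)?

Mesa→Elko

DFS from Galt (visiting neighbors in alphabetical order); mark gray on enter, black on exit:
Galt gray
  Elko gray
    Fargo gray
      Clio gray
        Ashby gray
          Lodi gray
          Lodi black
        Ashby black
        Dover gray
          Mesa gray
            Mesa→Elko: Elko is gray → back edge
First back edge: Mesa → Elko.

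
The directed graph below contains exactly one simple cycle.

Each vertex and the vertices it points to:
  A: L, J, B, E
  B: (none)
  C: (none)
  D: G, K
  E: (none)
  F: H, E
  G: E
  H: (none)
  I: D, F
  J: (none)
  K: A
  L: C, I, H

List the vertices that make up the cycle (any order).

DFS with gray/black marking from A:
A gray
  L gray
    C gray
    C black
    I gray
      D gray
        G gray
          E gray
          E black
        G black
        K gray
          K→A: A is gray → back edge
Back edge closes the cycle A → L → I → D → K → A; its vertices are {A, D, I, K, L}.

A, D, I, K, L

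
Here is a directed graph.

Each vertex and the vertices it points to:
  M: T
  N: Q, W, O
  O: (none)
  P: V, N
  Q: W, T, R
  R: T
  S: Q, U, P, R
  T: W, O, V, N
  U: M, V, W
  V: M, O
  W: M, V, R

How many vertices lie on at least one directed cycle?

7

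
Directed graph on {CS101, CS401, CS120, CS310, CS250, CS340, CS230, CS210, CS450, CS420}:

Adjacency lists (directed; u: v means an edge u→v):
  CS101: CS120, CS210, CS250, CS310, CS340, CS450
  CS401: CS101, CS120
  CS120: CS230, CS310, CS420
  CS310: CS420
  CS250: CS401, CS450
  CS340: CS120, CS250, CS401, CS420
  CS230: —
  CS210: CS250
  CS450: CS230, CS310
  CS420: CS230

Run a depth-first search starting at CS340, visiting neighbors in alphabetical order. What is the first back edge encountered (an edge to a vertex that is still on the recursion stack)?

CS210→CS250

DFS from CS340 (visiting neighbors in alphabetical order); mark gray on enter, black on exit:
CS340 gray
  CS120 gray
    CS230 gray
    CS230 black
    CS310 gray
      CS420 gray
        CS420→CS230: CS230 black — skip
      CS420 black
    CS310 black
    CS120→CS420: CS420 black — skip
  CS120 black
  CS250 gray
    CS401 gray
      CS101 gray
        CS101→CS120: CS120 black — skip
        CS210 gray
          CS210→CS250: CS250 is gray → back edge
First back edge: CS210 → CS250.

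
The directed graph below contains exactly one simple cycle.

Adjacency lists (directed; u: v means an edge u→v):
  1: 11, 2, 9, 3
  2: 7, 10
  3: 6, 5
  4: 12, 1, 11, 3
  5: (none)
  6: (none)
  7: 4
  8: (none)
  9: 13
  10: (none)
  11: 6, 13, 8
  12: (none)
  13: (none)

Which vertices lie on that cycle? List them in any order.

1, 2, 4, 7

DFS with gray/black marking from 4:
4 gray
  12 gray
  12 black
  1 gray
    11 gray
      6 gray
      6 black
      13 gray
      13 black
      8 gray
      8 black
    11 black
    2 gray
      7 gray
        7→4: 4 is gray → back edge
Back edge closes the cycle 4 → 1 → 2 → 7 → 4; its vertices are {1, 2, 4, 7}.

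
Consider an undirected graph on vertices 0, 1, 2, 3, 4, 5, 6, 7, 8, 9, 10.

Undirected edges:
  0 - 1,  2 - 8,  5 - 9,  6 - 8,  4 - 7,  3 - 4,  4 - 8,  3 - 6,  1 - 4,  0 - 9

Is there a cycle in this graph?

DFS, tracking each vertex's parent; an edge to a visited non-parent vertex closes a cycle.
Start from 2:
visit 2 (parent –)
  visit 8 (parent 2)
    8–2: parent, skip
    visit 4 (parent 8)
      visit 3 (parent 4)
        3–4: parent, skip
        visit 6 (parent 3)
          6–3: parent, skip
          6–8: 8 visited and ≠ parent → cycle
Cycle: 8 – 4 – 3 – 6 – 8.

Yes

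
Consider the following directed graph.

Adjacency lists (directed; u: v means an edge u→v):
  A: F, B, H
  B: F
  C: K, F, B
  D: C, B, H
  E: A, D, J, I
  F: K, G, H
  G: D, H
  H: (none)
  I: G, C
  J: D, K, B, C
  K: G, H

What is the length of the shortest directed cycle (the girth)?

4

For each vertex v, BFS finds the shortest path from v back to v.
The shortest such closed walk is D → C → K → G → D, length 4.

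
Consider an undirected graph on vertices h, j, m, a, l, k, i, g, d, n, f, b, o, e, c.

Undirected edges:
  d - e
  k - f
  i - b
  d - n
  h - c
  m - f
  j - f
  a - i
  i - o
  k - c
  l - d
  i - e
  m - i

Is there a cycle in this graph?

DFS, tracking each vertex's parent; an edge to a visited non-parent vertex closes a cycle.
Start from j:
visit j (parent –)
  visit f (parent j)
    f–j: parent, skip
    visit m (parent f)
      visit i (parent m)
        i–m: parent, skip
        visit a (parent i)
          a–i: parent, skip
        visit b (parent i)
          b–i: parent, skip
        visit o (parent i)
          o–i: parent, skip
        visit e (parent i)
          e–i: parent, skip
          visit d (parent e)
            d–e: parent, skip
            visit l (parent d)
              l–d: parent, skip
            visit n (parent d)
              n–d: parent, skip
      m–f: parent, skip
    visit k (parent f)
      k–f: parent, skip
      visit c (parent k)
        visit h (parent c)
          h–c: parent, skip
        c–k: parent, skip
visit g (parent –)
No non-parent visited neighbor found — the graph is a forest.

No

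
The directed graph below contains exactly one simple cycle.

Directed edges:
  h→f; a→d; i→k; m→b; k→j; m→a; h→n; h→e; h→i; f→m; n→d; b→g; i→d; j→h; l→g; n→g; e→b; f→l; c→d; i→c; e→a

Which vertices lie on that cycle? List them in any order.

DFS with gray/black marking from h:
h gray
  f gray
    l gray
      g gray
      g black
    l black
    m gray
      a gray
        d gray
        d black
      a black
      b gray
        b→g: g black — skip
      b black
    m black
  f black
  n gray
    n→d: d black — skip
    n→g: g black — skip
  n black
  e gray
    e→b: b black — skip
    e→a: a black — skip
  e black
  i gray
    k gray
      j gray
        j→h: h is gray → back edge
Back edge closes the cycle h → i → k → j → h; its vertices are {h, i, j, k}.

h, i, j, k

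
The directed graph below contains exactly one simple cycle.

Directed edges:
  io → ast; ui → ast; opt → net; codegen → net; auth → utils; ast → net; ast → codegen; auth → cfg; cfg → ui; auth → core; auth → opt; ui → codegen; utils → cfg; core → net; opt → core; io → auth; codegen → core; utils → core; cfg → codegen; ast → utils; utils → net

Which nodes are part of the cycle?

DFS with gray/black marking from cfg:
cfg gray
  ui gray
    codegen gray
      net gray
      net black
      core gray
        core→net: net black — skip
      core black
    codegen black
    ast gray
      ast→codegen: codegen black — skip
      ast→net: net black — skip
      utils gray
        utils→core: core black — skip
        utils→net: net black — skip
        utils→cfg: cfg is gray → back edge
Back edge closes the cycle cfg → ui → ast → utils → cfg; its vertices are {ui, ast, cfg, utils}.

ui, ast, cfg, utils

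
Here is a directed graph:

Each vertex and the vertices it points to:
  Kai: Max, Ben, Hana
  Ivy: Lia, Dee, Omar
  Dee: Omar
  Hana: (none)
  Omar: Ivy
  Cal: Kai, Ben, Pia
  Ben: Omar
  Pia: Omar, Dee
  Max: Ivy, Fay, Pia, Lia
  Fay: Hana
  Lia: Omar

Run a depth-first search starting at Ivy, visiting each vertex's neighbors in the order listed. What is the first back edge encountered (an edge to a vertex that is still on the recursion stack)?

Omar→Ivy

DFS from Ivy (visiting each vertex's neighbors in the order listed); mark gray on enter, black on exit:
Ivy gray
  Lia gray
    Omar gray
      Omar→Ivy: Ivy is gray → back edge
First back edge: Omar → Ivy.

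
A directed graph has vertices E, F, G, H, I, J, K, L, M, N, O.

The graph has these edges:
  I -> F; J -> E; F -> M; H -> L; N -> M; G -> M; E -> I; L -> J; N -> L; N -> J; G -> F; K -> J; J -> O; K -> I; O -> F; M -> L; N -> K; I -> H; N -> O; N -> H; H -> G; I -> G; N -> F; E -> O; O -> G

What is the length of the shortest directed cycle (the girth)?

For each vertex v, BFS finds the shortest path from v back to v.
The shortest such closed walk is I → H → L → J → E → I, length 5.

5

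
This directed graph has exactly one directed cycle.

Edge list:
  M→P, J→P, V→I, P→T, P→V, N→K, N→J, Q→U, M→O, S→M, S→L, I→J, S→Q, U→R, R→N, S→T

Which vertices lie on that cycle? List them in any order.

I, J, P, V

DFS with gray/black marking from J:
J gray
  P gray
    T gray
    T black
    V gray
      I gray
        I→J: J is gray → back edge
Back edge closes the cycle J → P → V → I → J; its vertices are {I, J, P, V}.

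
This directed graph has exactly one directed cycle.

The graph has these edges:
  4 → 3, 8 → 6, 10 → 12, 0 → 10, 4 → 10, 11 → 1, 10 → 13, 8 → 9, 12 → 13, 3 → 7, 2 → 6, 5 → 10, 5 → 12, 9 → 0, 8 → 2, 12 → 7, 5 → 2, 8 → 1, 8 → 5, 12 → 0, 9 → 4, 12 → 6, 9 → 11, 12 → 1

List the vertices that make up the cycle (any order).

DFS with gray/black marking from 12:
12 gray
  13 gray
  13 black
  7 gray
  7 black
  1 gray
  1 black
  0 gray
    10 gray
      10→12: 12 is gray → back edge
Back edge closes the cycle 12 → 0 → 10 → 12; its vertices are {0, 10, 12}.

0, 10, 12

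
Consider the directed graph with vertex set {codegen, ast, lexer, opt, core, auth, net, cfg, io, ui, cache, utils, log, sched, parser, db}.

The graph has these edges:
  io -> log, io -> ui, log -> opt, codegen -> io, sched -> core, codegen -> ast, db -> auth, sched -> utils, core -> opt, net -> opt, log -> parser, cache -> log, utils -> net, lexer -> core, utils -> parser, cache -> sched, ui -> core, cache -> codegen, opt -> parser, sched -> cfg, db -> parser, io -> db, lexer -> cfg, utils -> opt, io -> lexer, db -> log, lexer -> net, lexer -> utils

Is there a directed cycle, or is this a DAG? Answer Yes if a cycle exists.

No

DFS with white/gray/black marking, starting from ast:
ast gray
ast black
codegen gray
  codegen→ast: ast black — skip
  io gray
    ui gray
      core gray
        opt gray
          parser gray
          parser black
        opt black
      core black
    ui black
    lexer gray
      lexer→core: core black — skip
      cfg gray
      cfg black
      net gray
        net→opt: opt black — skip
      net black
      utils gray
        utils→opt: opt black — skip
        utils→net: net black — skip
        utils→parser: parser black — skip
      utils black
    lexer black
    log gray
      log→opt: opt black — skip
      log→parser: parser black — skip
    log black
    db gray
      db→parser: parser black — skip
      auth gray
      auth black
      db→log: log black — skip
    db black
  io black
codegen black
cache gray
  cache→log: log black — skip
  sched gray
    sched→utils: utils black — skip
    sched→cfg: cfg black — skip
    sched→core: core black — skip
  sched black
  cache→codegen: codegen black — skip
cache black
Every edge goes to a white or black vertex — no back edge, so the graph is acyclic.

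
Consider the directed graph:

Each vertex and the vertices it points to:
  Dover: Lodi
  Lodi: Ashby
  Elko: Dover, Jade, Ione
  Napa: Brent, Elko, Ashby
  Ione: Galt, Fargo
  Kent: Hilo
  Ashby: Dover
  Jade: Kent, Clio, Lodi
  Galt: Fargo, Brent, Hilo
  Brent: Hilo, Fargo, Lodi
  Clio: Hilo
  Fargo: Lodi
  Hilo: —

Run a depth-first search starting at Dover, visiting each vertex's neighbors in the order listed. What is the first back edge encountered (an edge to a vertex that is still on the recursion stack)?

DFS from Dover (visiting each vertex's neighbors in the order listed); mark gray on enter, black on exit:
Dover gray
  Lodi gray
    Ashby gray
      Ashby→Dover: Dover is gray → back edge
First back edge: Ashby → Dover.

Ashby->Dover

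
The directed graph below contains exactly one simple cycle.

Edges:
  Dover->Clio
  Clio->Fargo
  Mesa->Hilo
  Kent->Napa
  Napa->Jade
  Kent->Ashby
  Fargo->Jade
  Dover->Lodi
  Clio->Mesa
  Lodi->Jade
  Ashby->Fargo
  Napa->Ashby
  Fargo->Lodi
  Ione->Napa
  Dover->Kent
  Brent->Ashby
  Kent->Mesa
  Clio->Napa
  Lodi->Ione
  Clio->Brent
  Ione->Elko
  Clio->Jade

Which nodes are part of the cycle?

DFS with gray/black marking from Lodi:
Lodi gray
  Jade gray
  Jade black
  Ione gray
    Napa gray
      Napa→Jade: Jade black — skip
      Ashby gray
        Fargo gray
          Fargo→Jade: Jade black — skip
          Fargo→Lodi: Lodi is gray → back edge
Back edge closes the cycle Lodi → Ione → Napa → Ashby → Fargo → Lodi; its vertices are {Ione, Lodi, Napa, Ashby, Fargo}.

Ione, Lodi, Napa, Ashby, Fargo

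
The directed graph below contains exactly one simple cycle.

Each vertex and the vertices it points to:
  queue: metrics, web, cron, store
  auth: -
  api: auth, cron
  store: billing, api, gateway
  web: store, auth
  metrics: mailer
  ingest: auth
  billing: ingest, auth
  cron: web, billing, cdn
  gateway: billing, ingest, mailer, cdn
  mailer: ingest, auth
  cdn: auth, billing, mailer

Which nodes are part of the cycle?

DFS with gray/black marking from store:
store gray
  billing gray
    ingest gray
      auth gray
      auth black
    ingest black
    billing→auth: auth black — skip
  billing black
  api gray
    api→auth: auth black — skip
    cron gray
      web gray
        web→store: store is gray → back edge
Back edge closes the cycle store → api → cron → web → store; its vertices are {api, web, cron, store}.

api, web, cron, store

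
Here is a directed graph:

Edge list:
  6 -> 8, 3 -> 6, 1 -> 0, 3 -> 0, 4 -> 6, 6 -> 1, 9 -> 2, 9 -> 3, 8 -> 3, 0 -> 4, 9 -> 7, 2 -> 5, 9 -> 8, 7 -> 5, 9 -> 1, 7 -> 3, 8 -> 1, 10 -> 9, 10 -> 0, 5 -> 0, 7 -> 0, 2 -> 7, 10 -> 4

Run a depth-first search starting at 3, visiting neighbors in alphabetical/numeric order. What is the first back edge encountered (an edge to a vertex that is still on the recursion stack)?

1->0

DFS from 3 (visiting neighbors in alphabetical/numeric order); mark gray on enter, black on exit:
3 gray
  0 gray
    4 gray
      6 gray
        1 gray
          1→0: 0 is gray → back edge
First back edge: 1 → 0.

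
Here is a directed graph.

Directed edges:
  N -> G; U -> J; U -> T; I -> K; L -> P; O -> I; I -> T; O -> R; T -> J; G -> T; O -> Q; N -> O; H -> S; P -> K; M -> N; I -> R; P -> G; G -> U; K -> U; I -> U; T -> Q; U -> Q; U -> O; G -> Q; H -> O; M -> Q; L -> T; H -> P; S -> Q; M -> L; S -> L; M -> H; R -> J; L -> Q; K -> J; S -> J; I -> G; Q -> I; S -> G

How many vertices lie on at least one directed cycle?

7

A vertex is on a directed cycle iff it belongs to a strongly connected component of size ≥ 2 (or has a self-loop).
The vertices on cycles are {G, I, K, O, Q, T, U} — 7 in total.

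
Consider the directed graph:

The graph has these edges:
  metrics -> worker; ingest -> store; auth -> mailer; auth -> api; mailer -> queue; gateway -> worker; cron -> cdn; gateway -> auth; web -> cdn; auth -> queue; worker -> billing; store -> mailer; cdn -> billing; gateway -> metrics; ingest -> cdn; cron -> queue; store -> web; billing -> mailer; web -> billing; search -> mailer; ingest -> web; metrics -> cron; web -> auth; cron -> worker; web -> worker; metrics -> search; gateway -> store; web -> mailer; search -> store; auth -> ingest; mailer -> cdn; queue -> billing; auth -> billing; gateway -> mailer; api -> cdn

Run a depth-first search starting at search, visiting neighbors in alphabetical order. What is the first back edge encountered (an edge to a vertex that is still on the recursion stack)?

DFS from search (visiting neighbors in alphabetical order); mark gray on enter, black on exit:
search gray
  mailer gray
    cdn gray
      billing gray
        billing→mailer: mailer is gray → back edge
First back edge: billing → mailer.

billing->mailer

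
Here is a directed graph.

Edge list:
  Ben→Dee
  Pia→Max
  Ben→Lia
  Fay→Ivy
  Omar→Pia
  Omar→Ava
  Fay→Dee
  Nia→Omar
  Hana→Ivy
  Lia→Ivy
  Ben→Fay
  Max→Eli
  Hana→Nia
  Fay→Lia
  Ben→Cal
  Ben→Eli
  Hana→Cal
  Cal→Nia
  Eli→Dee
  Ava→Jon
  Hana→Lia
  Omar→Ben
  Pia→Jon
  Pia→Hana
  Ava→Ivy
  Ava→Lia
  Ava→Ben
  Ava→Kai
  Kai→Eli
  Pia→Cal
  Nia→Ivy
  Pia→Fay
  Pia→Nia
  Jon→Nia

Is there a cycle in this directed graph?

DFS with white/gray/black marking, starting from Cal:
Cal gray
  Nia gray
    Ivy gray
    Ivy black
    Omar gray
      Ben gray
        Eli gray
          Dee gray
          Dee black
        Eli black
        Ben→Dee: Dee black — skip
        Fay gray
          Fay→Ivy: Ivy black — skip
          Fay→Dee: Dee black — skip
          Lia gray
            Lia→Ivy: Ivy black — skip
          Lia black
        Fay black
        Ben→Lia: Lia black — skip
        Ben→Cal: Cal is gray → back edge
Back edge found, so a cycle exists: Cal → Nia → Omar → Ben → Cal.

Yes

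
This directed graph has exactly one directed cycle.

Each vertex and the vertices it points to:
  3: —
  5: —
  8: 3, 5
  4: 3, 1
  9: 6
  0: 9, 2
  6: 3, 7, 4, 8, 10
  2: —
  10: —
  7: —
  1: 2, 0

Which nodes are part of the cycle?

0, 1, 4, 6, 9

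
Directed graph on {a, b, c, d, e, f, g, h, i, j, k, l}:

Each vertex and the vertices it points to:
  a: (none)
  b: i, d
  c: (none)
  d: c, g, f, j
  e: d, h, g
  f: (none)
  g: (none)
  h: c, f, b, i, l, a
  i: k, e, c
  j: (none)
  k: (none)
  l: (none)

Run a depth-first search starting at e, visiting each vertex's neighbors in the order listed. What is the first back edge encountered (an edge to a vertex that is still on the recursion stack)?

i->e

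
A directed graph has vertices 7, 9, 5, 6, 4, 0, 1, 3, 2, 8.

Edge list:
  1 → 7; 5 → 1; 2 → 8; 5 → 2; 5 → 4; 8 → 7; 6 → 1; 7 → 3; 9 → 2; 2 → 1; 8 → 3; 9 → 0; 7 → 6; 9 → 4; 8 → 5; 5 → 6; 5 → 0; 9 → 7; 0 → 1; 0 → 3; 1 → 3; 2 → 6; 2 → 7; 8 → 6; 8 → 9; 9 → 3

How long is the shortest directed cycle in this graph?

For each vertex v, BFS finds the shortest path from v back to v.
The shortest such closed walk is 2 → 8 → 9 → 2, length 3.

3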